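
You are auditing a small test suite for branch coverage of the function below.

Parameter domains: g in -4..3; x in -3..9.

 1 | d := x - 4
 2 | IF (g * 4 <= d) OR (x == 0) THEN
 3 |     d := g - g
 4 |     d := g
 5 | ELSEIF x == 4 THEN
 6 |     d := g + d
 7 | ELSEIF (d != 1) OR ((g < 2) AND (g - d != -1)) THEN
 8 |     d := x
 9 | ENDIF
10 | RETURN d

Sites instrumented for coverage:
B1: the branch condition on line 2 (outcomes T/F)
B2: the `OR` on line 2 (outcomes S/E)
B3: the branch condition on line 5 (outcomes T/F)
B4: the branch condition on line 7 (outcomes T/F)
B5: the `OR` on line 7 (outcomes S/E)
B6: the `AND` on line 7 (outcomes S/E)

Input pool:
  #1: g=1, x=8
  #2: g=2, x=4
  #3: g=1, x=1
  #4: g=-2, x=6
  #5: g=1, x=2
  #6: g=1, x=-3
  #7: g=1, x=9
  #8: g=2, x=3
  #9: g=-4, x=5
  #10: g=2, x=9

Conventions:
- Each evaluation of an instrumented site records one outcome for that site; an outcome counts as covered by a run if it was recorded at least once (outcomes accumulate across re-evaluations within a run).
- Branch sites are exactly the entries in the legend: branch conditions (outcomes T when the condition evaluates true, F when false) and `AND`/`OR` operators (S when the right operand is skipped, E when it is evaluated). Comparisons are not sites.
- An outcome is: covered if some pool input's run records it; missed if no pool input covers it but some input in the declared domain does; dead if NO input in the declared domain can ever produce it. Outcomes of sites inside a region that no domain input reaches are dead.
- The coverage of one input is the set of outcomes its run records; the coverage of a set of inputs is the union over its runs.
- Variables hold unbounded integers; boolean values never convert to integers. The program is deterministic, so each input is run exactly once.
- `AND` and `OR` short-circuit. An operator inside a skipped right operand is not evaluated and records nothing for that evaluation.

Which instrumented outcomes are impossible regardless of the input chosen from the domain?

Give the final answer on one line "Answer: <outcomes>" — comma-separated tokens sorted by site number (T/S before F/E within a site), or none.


checking every outcome against all 104 domain inputs:
  reachable outcomes have witnesses, e.g. B1=T (e.g. g=-4, x=-3), B1=F (e.g. g=-1, x=-3), B2=S (e.g. g=-4, x=-3), B2=E (e.g. g=-1, x=-3)
Answer: none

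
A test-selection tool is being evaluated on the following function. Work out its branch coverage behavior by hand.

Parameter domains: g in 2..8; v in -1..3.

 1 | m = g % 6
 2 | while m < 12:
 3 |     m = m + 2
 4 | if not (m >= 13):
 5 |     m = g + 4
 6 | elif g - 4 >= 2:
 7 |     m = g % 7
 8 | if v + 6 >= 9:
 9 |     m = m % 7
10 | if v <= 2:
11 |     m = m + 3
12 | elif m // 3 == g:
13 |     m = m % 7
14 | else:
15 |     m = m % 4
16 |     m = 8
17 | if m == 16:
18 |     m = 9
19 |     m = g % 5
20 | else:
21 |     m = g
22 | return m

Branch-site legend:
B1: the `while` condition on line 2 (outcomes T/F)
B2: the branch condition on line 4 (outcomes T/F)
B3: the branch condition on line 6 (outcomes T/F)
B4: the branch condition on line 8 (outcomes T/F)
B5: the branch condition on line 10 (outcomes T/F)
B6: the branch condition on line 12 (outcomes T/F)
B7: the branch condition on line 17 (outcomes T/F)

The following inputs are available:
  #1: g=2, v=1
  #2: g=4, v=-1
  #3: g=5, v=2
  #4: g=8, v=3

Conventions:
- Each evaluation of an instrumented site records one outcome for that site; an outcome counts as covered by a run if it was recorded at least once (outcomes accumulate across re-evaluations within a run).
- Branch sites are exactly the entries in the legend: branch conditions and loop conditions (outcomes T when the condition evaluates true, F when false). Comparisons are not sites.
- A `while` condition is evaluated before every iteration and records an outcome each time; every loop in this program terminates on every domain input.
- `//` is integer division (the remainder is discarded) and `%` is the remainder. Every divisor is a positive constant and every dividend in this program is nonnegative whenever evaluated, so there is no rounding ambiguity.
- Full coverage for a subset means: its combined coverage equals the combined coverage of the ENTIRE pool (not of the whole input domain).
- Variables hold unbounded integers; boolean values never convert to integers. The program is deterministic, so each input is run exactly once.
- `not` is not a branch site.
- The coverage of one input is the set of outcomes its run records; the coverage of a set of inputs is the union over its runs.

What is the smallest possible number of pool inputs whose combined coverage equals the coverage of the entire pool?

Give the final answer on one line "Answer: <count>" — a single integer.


test 1 (g=2, v=1) fires B1->T, B1->T, B1->T, B1->T, B1->T, B1->F, B2->T, B4->F, B5->T, B7->F; hits B1=T, B1=F, B2=T, B4=F, B5=T, B7=F
test 2 (g=4, v=-1) fires B1->T, B1->T, B1->T, B1->T, B1->F, B2->T, B4->F, B5->T, B7->F; hits B1=T, B1=F, B2=T, B4=F, B5=T, B7=F
test 3 (g=5, v=2) fires B1->T, B1->T, B1->T, B1->T, B1->F, B2->F, B3->F, B4->F, B5->T, B7->T; hits B1=T, B1=F, B2=F, B3=F, B4=F, B5=T, B7=T
test 4 (g=8, v=3) fires B1->T, B1->T, B1->T, B1->T, B1->T, B1->F, B2->T, B4->T, B5->F, B6->F, B7->F; hits B1=T, B1=F, B2=T, B4=T, B5=F, B6=F, B7=F
together the pool reaches 12 outcomes: B1=T, B1=F, B2=T, B2=F, B3=F, B4=T, B4=F, B5=T, B5=F, B6=F, B7=T, B7=F
no size-1 subset reaches all 12 outcomes (best union: 7/12)
inputs {3, 4} (size 2) cover everything; no size-2 subset with a lexicographically smaller index list covers all 12
Answer: 2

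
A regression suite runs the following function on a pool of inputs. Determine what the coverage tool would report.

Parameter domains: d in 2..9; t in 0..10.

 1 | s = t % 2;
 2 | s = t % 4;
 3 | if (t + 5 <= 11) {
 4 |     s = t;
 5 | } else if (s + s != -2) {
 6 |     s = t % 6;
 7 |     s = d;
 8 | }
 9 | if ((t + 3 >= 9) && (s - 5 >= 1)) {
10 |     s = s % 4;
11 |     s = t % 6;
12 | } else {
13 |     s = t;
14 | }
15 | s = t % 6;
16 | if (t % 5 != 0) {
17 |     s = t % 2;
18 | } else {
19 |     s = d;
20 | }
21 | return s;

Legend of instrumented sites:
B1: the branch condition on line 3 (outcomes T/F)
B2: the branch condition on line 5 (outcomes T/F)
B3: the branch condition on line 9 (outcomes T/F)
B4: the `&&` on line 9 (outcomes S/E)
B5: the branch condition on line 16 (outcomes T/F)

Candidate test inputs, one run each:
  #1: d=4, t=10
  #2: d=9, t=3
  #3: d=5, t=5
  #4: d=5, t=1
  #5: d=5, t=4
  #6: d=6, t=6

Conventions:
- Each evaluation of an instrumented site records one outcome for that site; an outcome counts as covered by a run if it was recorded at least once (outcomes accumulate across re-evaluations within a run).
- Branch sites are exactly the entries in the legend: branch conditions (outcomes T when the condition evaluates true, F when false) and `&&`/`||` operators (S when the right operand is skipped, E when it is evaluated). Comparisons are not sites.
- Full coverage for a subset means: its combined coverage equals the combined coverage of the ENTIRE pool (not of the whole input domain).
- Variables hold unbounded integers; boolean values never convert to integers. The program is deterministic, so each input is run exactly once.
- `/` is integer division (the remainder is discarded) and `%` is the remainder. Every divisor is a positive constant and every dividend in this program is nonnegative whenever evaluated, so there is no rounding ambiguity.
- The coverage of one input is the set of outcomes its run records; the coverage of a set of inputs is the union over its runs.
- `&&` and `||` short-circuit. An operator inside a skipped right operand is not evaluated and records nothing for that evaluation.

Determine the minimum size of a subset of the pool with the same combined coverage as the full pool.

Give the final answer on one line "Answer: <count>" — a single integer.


run #1 (d=4, t=10) runs B1->F, B2->T, B4->E, B3->F, B5->F; records B1=F, B2=T, B3=F, B4=E, B5=F
run #2 (d=9, t=3) runs B1->T, B4->S, B3->F, B5->T; records B1=T, B3=F, B4=S, B5=T
run #3 (d=5, t=5) runs B1->T, B4->S, B3->F, B5->F; records B1=T, B3=F, B4=S, B5=F
run #4 (d=5, t=1) runs B1->T, B4->S, B3->F, B5->T; records B1=T, B3=F, B4=S, B5=T
run #5 (d=5, t=4) runs B1->T, B4->S, B3->F, B5->T; records B1=T, B3=F, B4=S, B5=T
run #6 (d=6, t=6) runs B1->T, B4->E, B3->T, B5->T; records B1=T, B3=T, B4=E, B5=T
together the pool reaches 9 outcomes: B1=T, B1=F, B2=T, B3=T, B3=F, B4=S, B4=E, B5=T, B5=F
every size-1 subset falls short of the 9 outcomes (best: 5/9)
every size-2 subset falls short of the 9 outcomes (best: 8/9)
at size 3, {1, 2, 6} reaches all 9 outcomes; every lexicographically earlier size-3 subset fails
Answer: 3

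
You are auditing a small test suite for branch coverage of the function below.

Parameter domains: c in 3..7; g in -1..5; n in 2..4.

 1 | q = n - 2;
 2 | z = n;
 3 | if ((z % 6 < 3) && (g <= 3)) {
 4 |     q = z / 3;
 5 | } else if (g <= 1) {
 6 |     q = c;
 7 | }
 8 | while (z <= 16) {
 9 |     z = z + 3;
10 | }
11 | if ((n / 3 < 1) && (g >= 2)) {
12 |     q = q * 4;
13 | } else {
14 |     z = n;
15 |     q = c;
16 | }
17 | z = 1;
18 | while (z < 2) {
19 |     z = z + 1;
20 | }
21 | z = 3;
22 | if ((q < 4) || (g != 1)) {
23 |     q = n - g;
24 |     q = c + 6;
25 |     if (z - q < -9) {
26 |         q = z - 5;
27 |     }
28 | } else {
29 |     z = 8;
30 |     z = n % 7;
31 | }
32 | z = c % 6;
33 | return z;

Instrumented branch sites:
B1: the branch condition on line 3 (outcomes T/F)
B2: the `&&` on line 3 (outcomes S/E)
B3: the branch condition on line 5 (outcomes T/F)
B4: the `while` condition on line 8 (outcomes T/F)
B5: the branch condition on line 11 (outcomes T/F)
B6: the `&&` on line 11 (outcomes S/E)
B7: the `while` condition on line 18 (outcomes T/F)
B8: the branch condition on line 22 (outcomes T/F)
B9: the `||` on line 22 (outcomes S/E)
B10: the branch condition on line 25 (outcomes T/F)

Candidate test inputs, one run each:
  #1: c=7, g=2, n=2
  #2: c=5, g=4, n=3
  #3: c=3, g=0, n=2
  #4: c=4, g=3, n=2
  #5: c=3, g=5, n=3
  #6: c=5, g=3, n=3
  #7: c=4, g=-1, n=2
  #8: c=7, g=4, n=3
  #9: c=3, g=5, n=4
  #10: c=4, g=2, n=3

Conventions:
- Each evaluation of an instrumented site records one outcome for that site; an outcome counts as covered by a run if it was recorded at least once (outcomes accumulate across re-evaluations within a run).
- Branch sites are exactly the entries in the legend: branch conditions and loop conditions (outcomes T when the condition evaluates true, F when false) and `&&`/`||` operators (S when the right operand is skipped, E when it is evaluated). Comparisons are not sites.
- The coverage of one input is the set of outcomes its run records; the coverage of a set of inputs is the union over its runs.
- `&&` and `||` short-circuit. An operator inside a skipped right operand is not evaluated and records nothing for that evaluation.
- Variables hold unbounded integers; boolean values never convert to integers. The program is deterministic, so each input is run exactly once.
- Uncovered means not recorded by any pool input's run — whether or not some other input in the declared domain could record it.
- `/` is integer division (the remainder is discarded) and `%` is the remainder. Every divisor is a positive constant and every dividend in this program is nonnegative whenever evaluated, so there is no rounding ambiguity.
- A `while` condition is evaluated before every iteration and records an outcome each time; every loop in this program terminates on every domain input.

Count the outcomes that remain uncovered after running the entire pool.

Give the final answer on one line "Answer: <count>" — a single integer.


test 1 (c=7, g=2, n=2) fires B2->E, B1->T, B4->T, B4->T, B4->T, B4->T, B4->T, B4->F, B6->E, B5->T, B7->T, B7->F, B9->S, B8->T, ...; hits B1=T, B2=E, B4=T, B4=F, B5=T, B6=E, B7=T, B7=F, B8=T, B9=S, B10=T
test 2 (c=5, g=4, n=3) fires B2->S, B1->F, B3->F, B4->T, B4->T, B4->T, B4->T, B4->T, B4->F, B6->S, B5->F, B7->T, B7->F, B9->E, ...; hits B1=F, B2=S, B3=F, B4=T, B4=F, B5=F, B6=S, B7=T, B7=F, B8=T, B9=E, B10=F
test 3 (c=3, g=0, n=2) fires B2->E, B1->T, B4->T, B4->T, B4->T, B4->T, B4->T, B4->F, B6->E, B5->F, B7->T, B7->F, B9->S, B8->T, ...; hits B1=T, B2=E, B4=T, B4=F, B5=F, B6=E, B7=T, B7=F, B8=T, B9=S, B10=F
test 4 (c=4, g=3, n=2) fires B2->E, B1->T, B4->T, B4->T, B4->T, B4->T, B4->T, B4->F, B6->E, B5->T, B7->T, B7->F, B9->S, B8->T, ...; hits B1=T, B2=E, B4=T, B4=F, B5=T, B6=E, B7=T, B7=F, B8=T, B9=S, B10=F
test 5 (c=3, g=5, n=3) fires B2->S, B1->F, B3->F, B4->T, B4->T, B4->T, B4->T, B4->T, B4->F, B6->S, B5->F, B7->T, B7->F, B9->S, ...; hits B1=F, B2=S, B3=F, B4=T, B4=F, B5=F, B6=S, B7=T, B7=F, B8=T, B9=S, B10=F
test 6 (c=5, g=3, n=3) fires B2->S, B1->F, B3->F, B4->T, B4->T, B4->T, B4->T, B4->T, B4->F, B6->S, B5->F, B7->T, B7->F, B9->E, ...; hits B1=F, B2=S, B3=F, B4=T, B4=F, B5=F, B6=S, B7=T, B7=F, B8=T, B9=E, B10=F
test 7 (c=4, g=-1, n=2) fires B2->E, B1->T, B4->T, B4->T, B4->T, B4->T, B4->T, B4->F, B6->E, B5->F, B7->T, B7->F, B9->E, B8->T, ...; hits B1=T, B2=E, B4=T, B4=F, B5=F, B6=E, B7=T, B7=F, B8=T, B9=E, B10=F
test 8 (c=7, g=4, n=3) fires B2->S, B1->F, B3->F, B4->T, B4->T, B4->T, B4->T, B4->T, B4->F, B6->S, B5->F, B7->T, B7->F, B9->E, ...; hits B1=F, B2=S, B3=F, B4=T, B4=F, B5=F, B6=S, B7=T, B7=F, B8=T, B9=E, B10=T
test 9 (c=3, g=5, n=4) fires B2->S, B1->F, B3->F, B4->T, B4->T, B4->T, B4->T, B4->T, B4->F, B6->S, B5->F, B7->T, B7->F, B9->S, ...; hits B1=F, B2=S, B3=F, B4=T, B4=F, B5=F, B6=S, B7=T, B7=F, B8=T, B9=S, B10=F
test 10 (c=4, g=2, n=3) fires B2->S, B1->F, B3->F, B4->T, B4->T, B4->T, B4->T, B4->T, B4->F, B6->S, B5->F, B7->T, B7->F, B9->E, ...; hits B1=F, B2=S, B3=F, B4=T, B4=F, B5=F, B6=S, B7=T, B7=F, B8=T, B9=E, B10=F
union over the pool: B1=T, B1=F, B2=S, B2=E, B3=F, B4=T, B4=F, B5=T, B5=F, B6=S, B6=E, B7=T, B7=F, B8=T, B9=S, B9=E, B10=T, B10=F
uncovered (2 of 20): B3=T, B8=F
Answer: 2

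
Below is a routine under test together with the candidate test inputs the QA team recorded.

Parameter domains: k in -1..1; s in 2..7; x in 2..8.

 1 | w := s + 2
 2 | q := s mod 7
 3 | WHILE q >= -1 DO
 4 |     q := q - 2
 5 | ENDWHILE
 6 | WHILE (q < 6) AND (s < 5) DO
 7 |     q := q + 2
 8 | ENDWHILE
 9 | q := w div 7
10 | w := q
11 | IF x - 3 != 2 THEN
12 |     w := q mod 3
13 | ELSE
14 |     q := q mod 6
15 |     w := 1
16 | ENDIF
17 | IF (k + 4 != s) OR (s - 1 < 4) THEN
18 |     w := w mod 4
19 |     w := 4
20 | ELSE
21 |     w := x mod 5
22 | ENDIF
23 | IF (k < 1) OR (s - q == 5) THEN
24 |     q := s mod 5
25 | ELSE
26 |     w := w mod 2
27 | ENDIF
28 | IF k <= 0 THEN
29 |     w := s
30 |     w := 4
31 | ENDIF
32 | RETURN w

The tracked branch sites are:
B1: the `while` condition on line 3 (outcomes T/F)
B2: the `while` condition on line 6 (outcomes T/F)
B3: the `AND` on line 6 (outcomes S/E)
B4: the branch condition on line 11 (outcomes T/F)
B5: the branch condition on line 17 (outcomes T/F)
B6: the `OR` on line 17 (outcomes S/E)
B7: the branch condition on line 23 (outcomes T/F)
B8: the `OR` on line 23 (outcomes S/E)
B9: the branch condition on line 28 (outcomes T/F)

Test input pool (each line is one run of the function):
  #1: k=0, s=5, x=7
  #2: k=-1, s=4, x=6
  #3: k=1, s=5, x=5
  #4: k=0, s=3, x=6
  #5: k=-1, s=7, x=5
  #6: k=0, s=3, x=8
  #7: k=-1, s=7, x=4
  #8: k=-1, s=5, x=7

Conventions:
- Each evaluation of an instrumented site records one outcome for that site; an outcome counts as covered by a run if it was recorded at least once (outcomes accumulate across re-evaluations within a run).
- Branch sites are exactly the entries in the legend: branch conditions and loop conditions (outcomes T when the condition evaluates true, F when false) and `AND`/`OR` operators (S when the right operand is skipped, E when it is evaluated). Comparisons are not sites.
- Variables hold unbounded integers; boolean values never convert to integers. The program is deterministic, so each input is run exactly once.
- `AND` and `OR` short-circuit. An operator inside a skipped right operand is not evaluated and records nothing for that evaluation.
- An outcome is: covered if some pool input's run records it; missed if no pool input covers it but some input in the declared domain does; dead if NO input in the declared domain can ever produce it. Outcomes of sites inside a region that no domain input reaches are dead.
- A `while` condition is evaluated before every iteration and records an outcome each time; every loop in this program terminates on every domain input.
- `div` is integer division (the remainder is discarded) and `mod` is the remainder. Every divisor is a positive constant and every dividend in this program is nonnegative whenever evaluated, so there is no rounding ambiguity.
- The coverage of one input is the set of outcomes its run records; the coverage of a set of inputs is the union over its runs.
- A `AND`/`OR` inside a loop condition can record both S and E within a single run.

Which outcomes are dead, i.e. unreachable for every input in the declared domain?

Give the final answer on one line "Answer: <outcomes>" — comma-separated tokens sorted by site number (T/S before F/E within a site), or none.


sweeping the full domain (126 inputs) for each outcome:
  reachable outcomes have witnesses, e.g. B1=T (e.g. k=-1, s=2, x=2), B1=F (e.g. k=-1, s=2, x=2), B2=T (e.g. k=-1, s=2, x=2), B2=F (e.g. k=-1, s=2, x=2)
Answer: none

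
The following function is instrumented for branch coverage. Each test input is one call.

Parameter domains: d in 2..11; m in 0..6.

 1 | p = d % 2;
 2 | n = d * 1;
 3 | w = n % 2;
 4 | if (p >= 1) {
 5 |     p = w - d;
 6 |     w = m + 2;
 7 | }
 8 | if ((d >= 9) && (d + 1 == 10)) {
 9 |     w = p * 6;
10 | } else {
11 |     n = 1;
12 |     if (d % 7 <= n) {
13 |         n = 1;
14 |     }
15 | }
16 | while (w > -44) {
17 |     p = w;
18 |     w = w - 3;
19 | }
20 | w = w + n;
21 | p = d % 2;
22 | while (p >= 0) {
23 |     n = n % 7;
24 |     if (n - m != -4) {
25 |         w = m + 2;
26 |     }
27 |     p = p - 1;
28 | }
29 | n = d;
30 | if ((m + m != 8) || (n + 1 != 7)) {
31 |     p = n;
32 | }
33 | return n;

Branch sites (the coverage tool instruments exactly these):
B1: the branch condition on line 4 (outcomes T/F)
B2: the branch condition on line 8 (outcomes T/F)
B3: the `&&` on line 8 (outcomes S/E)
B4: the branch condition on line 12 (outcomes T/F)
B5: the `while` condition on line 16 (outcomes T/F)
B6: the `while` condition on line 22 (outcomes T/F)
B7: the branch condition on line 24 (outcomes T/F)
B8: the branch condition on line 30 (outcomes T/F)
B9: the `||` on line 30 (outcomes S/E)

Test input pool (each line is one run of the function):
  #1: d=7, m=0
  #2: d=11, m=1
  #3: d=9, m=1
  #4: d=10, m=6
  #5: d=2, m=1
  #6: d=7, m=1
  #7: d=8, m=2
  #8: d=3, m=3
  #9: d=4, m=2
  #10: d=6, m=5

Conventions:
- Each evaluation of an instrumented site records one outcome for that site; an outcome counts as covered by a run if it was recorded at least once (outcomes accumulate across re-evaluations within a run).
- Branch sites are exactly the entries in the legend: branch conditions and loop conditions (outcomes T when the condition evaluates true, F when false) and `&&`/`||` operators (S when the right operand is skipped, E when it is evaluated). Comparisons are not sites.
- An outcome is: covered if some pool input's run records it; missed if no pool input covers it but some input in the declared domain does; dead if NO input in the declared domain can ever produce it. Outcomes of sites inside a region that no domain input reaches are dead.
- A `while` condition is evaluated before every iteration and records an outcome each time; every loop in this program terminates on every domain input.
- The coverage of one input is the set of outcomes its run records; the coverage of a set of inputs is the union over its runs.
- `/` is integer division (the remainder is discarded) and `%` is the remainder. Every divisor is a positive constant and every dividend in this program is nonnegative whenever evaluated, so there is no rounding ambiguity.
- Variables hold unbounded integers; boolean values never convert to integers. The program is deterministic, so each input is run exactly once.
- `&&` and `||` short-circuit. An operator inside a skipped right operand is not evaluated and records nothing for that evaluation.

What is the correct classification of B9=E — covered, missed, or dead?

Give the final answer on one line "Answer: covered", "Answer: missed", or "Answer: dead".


no pool input records B9=E
but domain input (d=2, m=4) does record it -> reachable, so missed
Answer: missed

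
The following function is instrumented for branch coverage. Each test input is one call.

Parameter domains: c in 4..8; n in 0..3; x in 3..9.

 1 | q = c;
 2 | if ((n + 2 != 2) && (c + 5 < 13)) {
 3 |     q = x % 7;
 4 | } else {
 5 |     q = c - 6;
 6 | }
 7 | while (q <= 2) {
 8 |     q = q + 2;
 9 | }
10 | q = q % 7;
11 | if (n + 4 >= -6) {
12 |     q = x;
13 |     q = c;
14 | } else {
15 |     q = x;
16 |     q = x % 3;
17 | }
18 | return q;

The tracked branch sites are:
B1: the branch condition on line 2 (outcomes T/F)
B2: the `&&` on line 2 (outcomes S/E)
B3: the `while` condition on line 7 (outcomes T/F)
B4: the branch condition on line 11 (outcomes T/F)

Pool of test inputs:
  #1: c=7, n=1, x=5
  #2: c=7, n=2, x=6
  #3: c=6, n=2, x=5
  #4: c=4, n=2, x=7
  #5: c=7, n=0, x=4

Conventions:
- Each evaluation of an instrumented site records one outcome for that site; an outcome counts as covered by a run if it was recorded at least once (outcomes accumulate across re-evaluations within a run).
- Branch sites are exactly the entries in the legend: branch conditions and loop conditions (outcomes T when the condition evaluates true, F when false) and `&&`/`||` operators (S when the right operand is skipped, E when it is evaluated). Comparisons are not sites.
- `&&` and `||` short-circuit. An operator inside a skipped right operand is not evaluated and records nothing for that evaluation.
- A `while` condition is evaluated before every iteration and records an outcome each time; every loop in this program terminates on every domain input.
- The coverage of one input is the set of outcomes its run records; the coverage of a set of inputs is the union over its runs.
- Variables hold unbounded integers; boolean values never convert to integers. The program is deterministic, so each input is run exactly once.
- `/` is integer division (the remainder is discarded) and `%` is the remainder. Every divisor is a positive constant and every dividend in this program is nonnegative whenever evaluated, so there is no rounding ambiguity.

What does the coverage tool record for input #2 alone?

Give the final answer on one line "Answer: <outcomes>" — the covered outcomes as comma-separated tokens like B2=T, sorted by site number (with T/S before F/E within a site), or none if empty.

Tracing the run of input #2 (c=7, n=2, x=6):
  B2->E, B1->T, B3->F, B4->T
as a set, this run covers: B1=T, B2=E, B3=F, B4=T

Answer: B1=T, B2=E, B3=F, B4=T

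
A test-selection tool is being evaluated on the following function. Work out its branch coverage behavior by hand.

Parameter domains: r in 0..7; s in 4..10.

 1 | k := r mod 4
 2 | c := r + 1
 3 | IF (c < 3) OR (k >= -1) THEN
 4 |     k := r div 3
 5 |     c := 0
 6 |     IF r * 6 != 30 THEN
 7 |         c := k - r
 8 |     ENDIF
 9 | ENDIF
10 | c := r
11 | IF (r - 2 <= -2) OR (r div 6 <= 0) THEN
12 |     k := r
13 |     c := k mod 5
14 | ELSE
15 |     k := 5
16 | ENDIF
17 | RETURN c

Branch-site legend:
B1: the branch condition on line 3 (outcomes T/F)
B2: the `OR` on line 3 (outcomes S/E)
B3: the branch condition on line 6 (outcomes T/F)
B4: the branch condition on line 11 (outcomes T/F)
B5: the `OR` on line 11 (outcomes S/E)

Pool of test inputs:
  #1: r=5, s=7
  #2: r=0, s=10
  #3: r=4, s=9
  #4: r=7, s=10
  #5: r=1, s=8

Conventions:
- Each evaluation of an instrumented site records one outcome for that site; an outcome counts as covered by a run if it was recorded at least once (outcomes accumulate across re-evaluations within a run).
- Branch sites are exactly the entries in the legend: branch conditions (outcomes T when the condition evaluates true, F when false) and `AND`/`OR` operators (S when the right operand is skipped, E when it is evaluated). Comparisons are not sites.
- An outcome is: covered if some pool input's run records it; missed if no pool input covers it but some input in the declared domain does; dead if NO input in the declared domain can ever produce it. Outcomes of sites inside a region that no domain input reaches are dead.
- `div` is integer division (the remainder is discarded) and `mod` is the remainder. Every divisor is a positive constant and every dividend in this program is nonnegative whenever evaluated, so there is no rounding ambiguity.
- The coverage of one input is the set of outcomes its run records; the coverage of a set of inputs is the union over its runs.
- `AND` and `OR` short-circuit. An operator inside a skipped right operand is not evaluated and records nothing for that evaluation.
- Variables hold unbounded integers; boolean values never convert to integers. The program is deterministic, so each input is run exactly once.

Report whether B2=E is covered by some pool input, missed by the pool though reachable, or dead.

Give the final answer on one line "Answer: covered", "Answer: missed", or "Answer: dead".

B2=E is recorded by pool input(s) 1, 3, 4 -> covered

Answer: covered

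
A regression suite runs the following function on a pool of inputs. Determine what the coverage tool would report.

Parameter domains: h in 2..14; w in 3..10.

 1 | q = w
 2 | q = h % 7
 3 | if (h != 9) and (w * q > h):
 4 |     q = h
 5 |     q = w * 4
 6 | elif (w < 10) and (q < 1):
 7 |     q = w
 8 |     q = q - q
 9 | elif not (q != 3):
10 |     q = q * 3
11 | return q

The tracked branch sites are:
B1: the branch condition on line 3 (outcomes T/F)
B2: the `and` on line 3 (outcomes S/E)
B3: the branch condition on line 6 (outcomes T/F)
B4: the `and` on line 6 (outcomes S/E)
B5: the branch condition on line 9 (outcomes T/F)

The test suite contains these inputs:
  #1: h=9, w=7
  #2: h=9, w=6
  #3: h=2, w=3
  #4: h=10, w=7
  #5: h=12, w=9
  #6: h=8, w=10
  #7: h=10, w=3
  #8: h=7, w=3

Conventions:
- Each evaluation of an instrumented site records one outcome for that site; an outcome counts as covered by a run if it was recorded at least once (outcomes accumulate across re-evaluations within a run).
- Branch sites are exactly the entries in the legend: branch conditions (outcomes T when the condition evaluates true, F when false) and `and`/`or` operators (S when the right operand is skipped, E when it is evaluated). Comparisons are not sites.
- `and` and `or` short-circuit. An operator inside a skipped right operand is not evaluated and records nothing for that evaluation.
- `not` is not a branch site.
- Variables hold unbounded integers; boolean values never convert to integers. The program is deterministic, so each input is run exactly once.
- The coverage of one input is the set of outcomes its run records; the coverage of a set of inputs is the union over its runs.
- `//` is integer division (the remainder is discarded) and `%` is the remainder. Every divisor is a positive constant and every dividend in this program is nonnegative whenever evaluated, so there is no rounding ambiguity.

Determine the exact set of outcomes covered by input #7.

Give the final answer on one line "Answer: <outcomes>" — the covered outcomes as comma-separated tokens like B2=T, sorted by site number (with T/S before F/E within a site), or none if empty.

Running input #7 (h=10, w=3), event by event:
  B2->E, B1->F, B4->E, B3->F, B5->T
distinct outcomes covered: B1=F, B2=E, B3=F, B4=E, B5=T

Answer: B1=F, B2=E, B3=F, B4=E, B5=T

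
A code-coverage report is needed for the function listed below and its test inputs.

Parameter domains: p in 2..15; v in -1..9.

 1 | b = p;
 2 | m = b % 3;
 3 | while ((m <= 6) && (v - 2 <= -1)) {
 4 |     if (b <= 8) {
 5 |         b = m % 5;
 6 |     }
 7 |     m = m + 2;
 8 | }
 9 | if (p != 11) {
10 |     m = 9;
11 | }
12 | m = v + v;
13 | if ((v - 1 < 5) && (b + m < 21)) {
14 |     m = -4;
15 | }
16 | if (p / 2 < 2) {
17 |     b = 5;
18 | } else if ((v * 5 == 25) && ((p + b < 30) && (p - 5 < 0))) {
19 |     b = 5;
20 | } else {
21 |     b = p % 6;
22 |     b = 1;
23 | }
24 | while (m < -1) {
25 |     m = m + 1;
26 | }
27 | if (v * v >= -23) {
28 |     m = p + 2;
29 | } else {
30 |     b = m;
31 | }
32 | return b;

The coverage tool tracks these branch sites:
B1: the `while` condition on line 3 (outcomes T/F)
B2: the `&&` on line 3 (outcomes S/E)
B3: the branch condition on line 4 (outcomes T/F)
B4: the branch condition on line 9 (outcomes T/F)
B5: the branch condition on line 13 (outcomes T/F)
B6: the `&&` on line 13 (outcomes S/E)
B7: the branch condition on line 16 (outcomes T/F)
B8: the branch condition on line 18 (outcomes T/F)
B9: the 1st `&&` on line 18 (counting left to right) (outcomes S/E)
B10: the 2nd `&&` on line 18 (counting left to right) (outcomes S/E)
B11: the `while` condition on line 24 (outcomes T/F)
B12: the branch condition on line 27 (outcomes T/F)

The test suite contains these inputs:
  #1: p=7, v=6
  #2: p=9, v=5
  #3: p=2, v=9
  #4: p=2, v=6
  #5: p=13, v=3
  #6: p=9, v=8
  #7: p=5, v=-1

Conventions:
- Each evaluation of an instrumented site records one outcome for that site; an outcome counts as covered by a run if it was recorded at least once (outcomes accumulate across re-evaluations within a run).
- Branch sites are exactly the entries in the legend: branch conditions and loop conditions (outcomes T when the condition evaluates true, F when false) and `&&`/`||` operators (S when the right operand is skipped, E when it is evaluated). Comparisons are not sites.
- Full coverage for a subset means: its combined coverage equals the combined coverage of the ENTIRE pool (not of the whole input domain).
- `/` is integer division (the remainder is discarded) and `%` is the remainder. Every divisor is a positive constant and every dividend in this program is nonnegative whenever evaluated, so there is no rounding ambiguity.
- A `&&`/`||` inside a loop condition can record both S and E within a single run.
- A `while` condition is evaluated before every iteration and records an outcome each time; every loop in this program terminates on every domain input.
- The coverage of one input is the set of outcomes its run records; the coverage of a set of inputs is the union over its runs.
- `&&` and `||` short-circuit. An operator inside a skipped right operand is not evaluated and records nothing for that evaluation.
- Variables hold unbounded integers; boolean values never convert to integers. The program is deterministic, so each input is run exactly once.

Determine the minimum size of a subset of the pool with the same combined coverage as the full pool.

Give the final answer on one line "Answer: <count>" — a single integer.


input #1, p=7, v=6: events B2->E, B1->F, B4->T, B6->S, B5->F, B7->F, B9->S, B8->F, B11->F, B12->T; outcomes B1=F, B2=E, B4=T, B5=F, B6=S, B7=F, B8=F, B9=S, B11=F, B12=T
input #2, p=9, v=5: events B2->E, B1->F, B4->T, B6->E, B5->T, B7->F, B9->E, B10->E, B8->F, B11->T, B11->T, B11->T, B11->F, B12->T; outcomes B1=F, B2=E, B4=T, B5=T, B6=E, B7=F, B8=F, B9=E, B10=E, B11=T, B11=F, B12=T
input #3, p=2, v=9: events B2->E, B1->F, B4->T, B6->S, B5->F, B7->T, B11->F, B12->T; outcomes B1=F, B2=E, B4=T, B5=F, B6=S, B7=T, B11=F, B12=T
input #4, p=2, v=6: events B2->E, B1->F, B4->T, B6->S, B5->F, B7->T, B11->F, B12->T; outcomes B1=F, B2=E, B4=T, B5=F, B6=S, B7=T, B11=F, B12=T
input #5, p=13, v=3: events B2->E, B1->F, B4->T, B6->E, B5->T, B7->F, B9->S, B8->F, B11->T, B11->T, B11->T, B11->F, B12->T; outcomes B1=F, B2=E, B4=T, B5=T, B6=E, B7=F, B8=F, B9=S, B11=T, B11=F, B12=T
input #6, p=9, v=8: events B2->E, B1->F, B4->T, B6->S, B5->F, B7->F, B9->S, B8->F, B11->F, B12->T; outcomes B1=F, B2=E, B4=T, B5=F, B6=S, B7=F, B8=F, B9=S, B11=F, B12=T
input #7, p=5, v=-1: events B2->E, B1->T, B3->T, B2->E, B1->T, B3->T, B2->E, B1->T, B3->T, B2->S, B1->F, B4->T, B6->E, B5->T, ...; outcomes B1=T, B1=F, B2=S, B2=E, B3=T, B4=T, B5=T, B6=E, B7=F, B8=F, B9=S, B11=T, B11=F, B12=T
together the pool reaches 19 outcomes: B1=T, B1=F, B2=S, B2=E, B3=T, B4=T, B5=T, B5=F, B6=S, B6=E, B7=T, B7=F, B8=F, B9=S, B9=E, B10=E, B11=T, B11=F, B12=T
checked all size-1 subsets: none covers 19 outcomes (max 14/19)
checked all size-2 subsets: none covers 19 outcomes (max 17/19)
inputs {2, 3, 7} (size 3) cover everything; no size-3 subset with a lexicographically smaller index list covers all 19
Answer: 3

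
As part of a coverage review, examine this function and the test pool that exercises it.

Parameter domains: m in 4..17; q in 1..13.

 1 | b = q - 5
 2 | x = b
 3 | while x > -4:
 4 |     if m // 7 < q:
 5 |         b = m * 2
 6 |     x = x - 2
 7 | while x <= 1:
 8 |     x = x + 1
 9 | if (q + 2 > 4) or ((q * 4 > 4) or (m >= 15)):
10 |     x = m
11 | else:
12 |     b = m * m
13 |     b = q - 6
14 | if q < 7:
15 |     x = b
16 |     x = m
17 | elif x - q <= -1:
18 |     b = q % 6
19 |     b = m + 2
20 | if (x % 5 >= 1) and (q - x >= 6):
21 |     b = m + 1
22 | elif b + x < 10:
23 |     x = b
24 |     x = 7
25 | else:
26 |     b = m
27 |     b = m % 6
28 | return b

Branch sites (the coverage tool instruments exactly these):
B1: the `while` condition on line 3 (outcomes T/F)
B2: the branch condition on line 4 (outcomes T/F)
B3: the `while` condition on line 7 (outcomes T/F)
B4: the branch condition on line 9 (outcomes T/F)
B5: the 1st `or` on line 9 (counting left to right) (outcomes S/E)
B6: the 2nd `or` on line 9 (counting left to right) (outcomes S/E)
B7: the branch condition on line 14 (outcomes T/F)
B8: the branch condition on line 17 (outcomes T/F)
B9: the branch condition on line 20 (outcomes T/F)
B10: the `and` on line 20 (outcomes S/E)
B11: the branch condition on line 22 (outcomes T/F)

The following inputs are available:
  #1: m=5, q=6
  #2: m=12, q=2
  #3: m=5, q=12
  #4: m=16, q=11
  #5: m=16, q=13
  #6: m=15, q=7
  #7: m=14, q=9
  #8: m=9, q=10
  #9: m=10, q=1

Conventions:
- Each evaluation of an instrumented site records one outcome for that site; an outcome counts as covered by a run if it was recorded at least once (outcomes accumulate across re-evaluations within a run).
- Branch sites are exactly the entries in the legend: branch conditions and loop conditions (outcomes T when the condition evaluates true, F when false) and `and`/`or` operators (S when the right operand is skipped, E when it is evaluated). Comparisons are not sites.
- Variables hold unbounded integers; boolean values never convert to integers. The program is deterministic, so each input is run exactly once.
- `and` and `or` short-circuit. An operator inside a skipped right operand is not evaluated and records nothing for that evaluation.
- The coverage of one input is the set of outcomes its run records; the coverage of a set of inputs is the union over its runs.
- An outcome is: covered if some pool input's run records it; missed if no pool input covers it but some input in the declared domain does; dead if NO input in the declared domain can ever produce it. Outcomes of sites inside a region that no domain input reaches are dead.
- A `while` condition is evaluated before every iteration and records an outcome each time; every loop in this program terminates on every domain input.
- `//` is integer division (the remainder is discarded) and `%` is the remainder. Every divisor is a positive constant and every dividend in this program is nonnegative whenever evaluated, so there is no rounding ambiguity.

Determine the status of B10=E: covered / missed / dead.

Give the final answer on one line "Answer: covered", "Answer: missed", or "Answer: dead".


B10=E is recorded by pool input(s) 2, 4, 5, 7, 8 -> covered
Answer: covered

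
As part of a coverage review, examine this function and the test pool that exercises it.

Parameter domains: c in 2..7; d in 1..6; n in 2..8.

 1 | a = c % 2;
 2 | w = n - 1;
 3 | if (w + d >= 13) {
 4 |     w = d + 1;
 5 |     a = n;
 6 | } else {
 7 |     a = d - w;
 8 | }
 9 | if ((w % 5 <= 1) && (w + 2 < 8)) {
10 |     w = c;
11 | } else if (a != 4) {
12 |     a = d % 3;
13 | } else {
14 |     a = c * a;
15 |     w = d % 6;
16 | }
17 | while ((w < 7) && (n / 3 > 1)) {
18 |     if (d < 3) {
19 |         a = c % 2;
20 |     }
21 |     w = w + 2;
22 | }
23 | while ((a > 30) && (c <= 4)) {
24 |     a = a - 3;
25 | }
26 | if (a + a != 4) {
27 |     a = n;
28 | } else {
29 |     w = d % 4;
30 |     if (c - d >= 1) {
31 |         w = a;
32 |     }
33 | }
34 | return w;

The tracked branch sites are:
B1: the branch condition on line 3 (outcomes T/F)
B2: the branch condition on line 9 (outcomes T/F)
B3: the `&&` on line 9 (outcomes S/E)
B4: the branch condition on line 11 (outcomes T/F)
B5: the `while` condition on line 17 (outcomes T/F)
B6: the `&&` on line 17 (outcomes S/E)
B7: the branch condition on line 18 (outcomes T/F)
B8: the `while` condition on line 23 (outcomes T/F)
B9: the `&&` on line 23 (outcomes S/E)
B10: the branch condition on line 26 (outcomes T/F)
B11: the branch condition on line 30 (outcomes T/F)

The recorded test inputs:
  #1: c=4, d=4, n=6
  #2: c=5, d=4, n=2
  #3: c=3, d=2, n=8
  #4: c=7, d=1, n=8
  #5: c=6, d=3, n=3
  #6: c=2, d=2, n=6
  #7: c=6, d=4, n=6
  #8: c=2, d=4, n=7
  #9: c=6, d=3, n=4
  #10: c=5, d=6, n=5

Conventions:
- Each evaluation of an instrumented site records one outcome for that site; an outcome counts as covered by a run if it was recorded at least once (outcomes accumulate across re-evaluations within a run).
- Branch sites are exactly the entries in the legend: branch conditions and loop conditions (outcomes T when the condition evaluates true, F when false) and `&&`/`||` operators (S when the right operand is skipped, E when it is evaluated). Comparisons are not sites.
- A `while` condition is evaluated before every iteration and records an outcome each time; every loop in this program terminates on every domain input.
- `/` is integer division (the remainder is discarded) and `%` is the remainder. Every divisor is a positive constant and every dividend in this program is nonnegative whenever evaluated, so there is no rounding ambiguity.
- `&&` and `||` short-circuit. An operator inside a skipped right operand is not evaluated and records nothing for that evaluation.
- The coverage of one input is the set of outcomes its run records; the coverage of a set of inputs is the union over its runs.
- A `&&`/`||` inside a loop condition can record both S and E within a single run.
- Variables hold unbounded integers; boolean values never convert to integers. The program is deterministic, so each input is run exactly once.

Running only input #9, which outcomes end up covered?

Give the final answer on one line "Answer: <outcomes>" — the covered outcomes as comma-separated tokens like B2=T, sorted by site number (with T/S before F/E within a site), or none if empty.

Simulating input #9 (c=6, d=3, n=4) step by step:
  B1->F, B3->S, B2->F, B4->T, B6->E, B5->F, B9->S, B8->F, B10->T
collecting distinct outcomes: B1=F, B2=F, B3=S, B4=T, B5=F, B6=E, B8=F, B9=S, B10=T

Answer: B1=F, B2=F, B3=S, B4=T, B5=F, B6=E, B8=F, B9=S, B10=T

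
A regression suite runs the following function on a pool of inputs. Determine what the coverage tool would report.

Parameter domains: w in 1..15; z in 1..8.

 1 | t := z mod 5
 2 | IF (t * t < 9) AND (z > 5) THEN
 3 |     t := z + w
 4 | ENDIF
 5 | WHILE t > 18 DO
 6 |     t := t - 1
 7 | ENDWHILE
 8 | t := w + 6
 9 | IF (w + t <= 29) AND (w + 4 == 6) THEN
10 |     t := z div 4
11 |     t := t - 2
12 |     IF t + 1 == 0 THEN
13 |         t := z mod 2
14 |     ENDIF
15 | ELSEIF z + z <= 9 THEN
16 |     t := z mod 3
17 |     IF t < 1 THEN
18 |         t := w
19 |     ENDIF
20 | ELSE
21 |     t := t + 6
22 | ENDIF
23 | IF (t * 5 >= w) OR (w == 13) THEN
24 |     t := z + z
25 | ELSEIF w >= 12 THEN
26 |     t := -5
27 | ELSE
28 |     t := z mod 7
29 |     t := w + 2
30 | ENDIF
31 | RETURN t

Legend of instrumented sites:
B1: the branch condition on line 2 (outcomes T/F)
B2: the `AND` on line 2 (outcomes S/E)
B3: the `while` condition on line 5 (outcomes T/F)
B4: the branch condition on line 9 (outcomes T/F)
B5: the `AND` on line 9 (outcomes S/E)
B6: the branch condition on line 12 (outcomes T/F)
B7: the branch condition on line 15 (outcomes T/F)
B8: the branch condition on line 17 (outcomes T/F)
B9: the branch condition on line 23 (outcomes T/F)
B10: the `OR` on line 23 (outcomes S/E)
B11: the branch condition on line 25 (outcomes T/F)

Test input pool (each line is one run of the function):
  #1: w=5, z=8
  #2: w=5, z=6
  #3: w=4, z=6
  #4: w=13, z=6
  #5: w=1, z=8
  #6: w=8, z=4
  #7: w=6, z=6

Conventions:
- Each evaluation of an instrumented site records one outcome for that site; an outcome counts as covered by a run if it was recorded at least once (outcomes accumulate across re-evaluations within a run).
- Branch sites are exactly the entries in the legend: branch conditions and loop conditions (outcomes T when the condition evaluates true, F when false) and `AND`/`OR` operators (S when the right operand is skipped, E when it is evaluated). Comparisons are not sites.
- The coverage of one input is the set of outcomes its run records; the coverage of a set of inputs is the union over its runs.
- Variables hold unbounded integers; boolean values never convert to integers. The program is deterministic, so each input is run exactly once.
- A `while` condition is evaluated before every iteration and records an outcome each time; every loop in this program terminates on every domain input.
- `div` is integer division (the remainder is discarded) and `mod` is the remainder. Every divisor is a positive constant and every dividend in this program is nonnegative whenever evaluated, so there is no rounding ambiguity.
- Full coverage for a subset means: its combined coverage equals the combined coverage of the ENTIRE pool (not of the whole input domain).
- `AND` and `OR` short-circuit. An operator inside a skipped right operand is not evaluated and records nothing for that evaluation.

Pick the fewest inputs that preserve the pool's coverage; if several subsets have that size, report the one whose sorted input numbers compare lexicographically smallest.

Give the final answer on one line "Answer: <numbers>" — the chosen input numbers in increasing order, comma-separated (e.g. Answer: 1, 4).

input #1, w=5, z=8: events B2->S, B1->F, B3->F, B5->E, B4->F, B7->F, B10->S, B9->T; outcomes B1=F, B2=S, B3=F, B4=F, B5=E, B7=F, B9=T, B10=S
input #2, w=5, z=6: events B2->E, B1->T, B3->F, B5->E, B4->F, B7->F, B10->S, B9->T; outcomes B1=T, B2=E, B3=F, B4=F, B5=E, B7=F, B9=T, B10=S
input #3, w=4, z=6: events B2->E, B1->T, B3->F, B5->E, B4->F, B7->F, B10->S, B9->T; outcomes B1=T, B2=E, B3=F, B4=F, B5=E, B7=F, B9=T, B10=S
input #4, w=13, z=6: events B2->E, B1->T, B3->T, B3->F, B5->S, B4->F, B7->F, B10->S, B9->T; outcomes B1=T, B2=E, B3=T, B3=F, B4=F, B5=S, B7=F, B9=T, B10=S
input #5, w=1, z=8: events B2->S, B1->F, B3->F, B5->E, B4->F, B7->F, B10->S, B9->T; outcomes B1=F, B2=S, B3=F, B4=F, B5=E, B7=F, B9=T, B10=S
input #6, w=8, z=4: events B2->S, B1->F, B3->F, B5->E, B4->F, B7->T, B8->F, B10->E, B9->F, B11->F; outcomes B1=F, B2=S, B3=F, B4=F, B5=E, B7=T, B8=F, B9=F, B10=E, B11=F
input #7, w=6, z=6: events B2->E, B1->T, B3->F, B5->E, B4->F, B7->F, B10->S, B9->T; outcomes B1=T, B2=E, B3=F, B4=F, B5=E, B7=F, B9=T, B10=S
the full pool covers 17 outcomes: B1=T, B1=F, B2=S, B2=E, B3=T, B3=F, B4=F, B5=S, B5=E, B7=T, B7=F, B8=F, B9=T, B9=F, B10=S, B10=E, B11=F
checked all size-1 subsets: none covers 17 outcomes (max 10/17)
size 2: inputs {4, 6} cover all 17 outcomes, and no lexicographically smaller subset of this size does

Answer: 4, 6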